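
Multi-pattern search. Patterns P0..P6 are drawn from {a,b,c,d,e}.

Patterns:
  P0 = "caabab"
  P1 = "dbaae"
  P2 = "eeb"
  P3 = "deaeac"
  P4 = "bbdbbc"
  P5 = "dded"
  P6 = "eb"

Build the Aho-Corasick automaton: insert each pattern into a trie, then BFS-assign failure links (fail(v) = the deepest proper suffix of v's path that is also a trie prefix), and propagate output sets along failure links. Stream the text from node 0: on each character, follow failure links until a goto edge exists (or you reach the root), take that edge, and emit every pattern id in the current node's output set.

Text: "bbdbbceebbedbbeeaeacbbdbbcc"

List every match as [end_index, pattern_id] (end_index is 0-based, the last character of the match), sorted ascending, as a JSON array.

Build automaton:
Trie (insert patterns):
  0='ε' goto b→20 c→1 d→7 e→12
  1='c' goto a→2
  2='ca' goto a→3
  3='caa' goto b→4
  4='caab' goto a→5
  5='caaba' goto b→6
  6='caabab' goto ·  [P0 ends]
  7='d' goto b→8 d→26 e→15
  8='db' goto a→9
  9='dba' goto a→10
  10='dbaa' goto e→11
  11='dbaae' goto ·  [P1 ends]
  12='e' goto b→29 e→13
  13='ee' goto b→14
  14='eeb' goto ·  [P2 ends]
  15='de' goto a→16
  16='dea' goto e→17
  17='deae' goto a→18
  18='deaea' goto c→19
  19='deaeac' goto ·  [P3 ends]
  20='b' goto b→21
  21='bb' goto d→22
  22='bbd' goto b→23
  23='bbdb' goto b→24
  24='bbdbb' goto c→25
  25='bbdbbc' goto ·  [P4 ends]
  26='dd' goto e→27
  27='dde' goto d→28
  28='dded' goto ·  [P5 ends]
  29='eb' goto ·  [P6 ends]

BFS fail/out derivation:
  fail(1) 'c': from fail(0)=0 chase 'c': 0 ⇒ 0;  out=∅∪out(0)=∅
  fail(7) 'd': from fail(0)=0 chase 'd': 0 ⇒ 0;  out=∅∪out(0)=∅
  fail(12) 'e': from fail(0)=0 chase 'e': 0 ⇒ 0;  out=∅∪out(0)=∅
  fail(20) 'b': from fail(0)=0 chase 'b': 0 ⇒ 0;  out=∅∪out(0)=∅
  fail(2) 'ca': from fail(1)=0 chase 'a': 0 ⇒ 0;  out=∅∪out(0)=∅
  fail(8) 'db': from fail(7)=0 chase 'b': 0 ⇒ 20;  out=∅∪out(20)=∅
  fail(13) 'ee': from fail(12)=0 chase 'e': 0 ⇒ 12;  out=∅∪out(12)=∅
  fail(15) 'de': from fail(7)=0 chase 'e': 0 ⇒ 12;  out=∅∪out(12)=∅
  fail(21) 'bb': from fail(20)=0 chase 'b': 0 ⇒ 20;  out=∅∪out(20)=∅
  fail(26) 'dd': from fail(7)=0 chase 'd': 0 ⇒ 7;  out=∅∪out(7)=∅
  fail(29) 'eb': from fail(12)=0 chase 'b': 0 ⇒ 20;  out={6}∪out(20)={6}
  fail(3) 'caa': from fail(2)=0 chase 'a': 0 ⇒ 0;  out=∅∪out(0)=∅
  fail(9) 'dba': from fail(8)=20 chase 'a': 20→0 ⇒ 0;  out=∅∪out(0)=∅
  fail(14) 'eeb': from fail(13)=12 chase 'b': 12 ⇒ 29;  out={2}∪out(29)={2,6}
  fail(16) 'dea': from fail(15)=12 chase 'a': 12→0 ⇒ 0;  out=∅∪out(0)=∅
  fail(22) 'bbd': from fail(21)=20 chase 'd': 20→0 ⇒ 7;  out=∅∪out(7)=∅
  fail(27) 'dde': from fail(26)=7 chase 'e': 7 ⇒ 15;  out=∅∪out(15)=∅
  fail(4) 'caab': from fail(3)=0 chase 'b': 0 ⇒ 20;  out=∅∪out(20)=∅
  fail(10) 'dbaa': from fail(9)=0 chase 'a': 0 ⇒ 0;  out=∅∪out(0)=∅
  fail(17) 'deae': from fail(16)=0 chase 'e': 0 ⇒ 12;  out=∅∪out(12)=∅
  fail(23) 'bbdb': from fail(22)=7 chase 'b': 7 ⇒ 8;  out=∅∪out(8)=∅
  fail(28) 'dded': from fail(27)=15 chase 'd': 15→12→0 ⇒ 7;  out={5}∪out(7)={5}
  fail(5) 'caaba': from fail(4)=20 chase 'a': 20→0 ⇒ 0;  out=∅∪out(0)=∅
  fail(11) 'dbaae': from fail(10)=0 chase 'e': 0 ⇒ 12;  out={1}∪out(12)={1}
  fail(18) 'deaea': from fail(17)=12 chase 'a': 12→0 ⇒ 0;  out=∅∪out(0)=∅
  fail(24) 'bbdbb': from fail(23)=8 chase 'b': 8→20 ⇒ 21;  out=∅∪out(21)=∅
  fail(6) 'caabab': from fail(5)=0 chase 'b': 0 ⇒ 20;  out={0}∪out(20)={0}
  fail(19) 'deaeac': from fail(18)=0 chase 'c': 0 ⇒ 1;  out={3}∪out(1)={3}
  fail(25) 'bbdbbc': from fail(24)=21 chase 'c': 21→20→0 ⇒ 1;  out={4}∪out(1)={4}

Run:
[0] read 'b'  n0⇒n20
[1] read 'b'  n20⇒n21
[2] read 'd'  n21⇒n22
[3] read 'b'  n22⇒n23
[4] read 'b'  n23⇒n24
[5] read 'c'  n24⇒n25  emit P4@[0:5]
[6] read 'e'  n25⇒n12 (via fail)
[7] read 'e'  n12⇒n13
[8] read 'b'  n13⇒n14  emit P2@[6:8],P6@[7:8]
[9] read 'b'  n14⇒n21 (via fail)
[10] read 'e'  n21⇒n12 (via fail)
[11] read 'd'  n12⇒n7 (via fail)
[12] read 'b'  n7⇒n8
[13] read 'b'  n8⇒n21 (via fail)
[14] read 'e'  n21⇒n12 (via fail)
[15] read 'e'  n12⇒n13
[16] read 'a'  n13⇒n0 (via fail)
[17] read 'e'  n0⇒n12
[18] read 'a'  n12⇒n0 (via fail)
[19] read 'c'  n0⇒n1
[20] read 'b'  n1⇒n20 (via fail)
[21] read 'b'  n20⇒n21
[22] read 'd'  n21⇒n22
[23] read 'b'  n22⇒n23
[24] read 'b'  n23⇒n24
[25] read 'c'  n24⇒n25  emit P4@[20:25]
[26] read 'c'  n25⇒n1 (via fail)

Matches: [[5,4],[8,2],[8,6],[25,4]]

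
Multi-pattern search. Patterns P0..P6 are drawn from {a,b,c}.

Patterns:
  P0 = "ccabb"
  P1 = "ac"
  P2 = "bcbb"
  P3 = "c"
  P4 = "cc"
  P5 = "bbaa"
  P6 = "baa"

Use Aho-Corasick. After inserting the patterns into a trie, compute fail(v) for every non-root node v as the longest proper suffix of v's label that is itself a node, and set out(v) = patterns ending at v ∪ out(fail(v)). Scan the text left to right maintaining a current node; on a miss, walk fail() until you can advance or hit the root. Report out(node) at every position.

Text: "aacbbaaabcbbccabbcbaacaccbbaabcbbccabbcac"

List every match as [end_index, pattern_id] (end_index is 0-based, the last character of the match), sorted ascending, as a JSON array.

Construct AC machine:
Trie (insert patterns):
  0='ε' goto a→6 b→8 c→1
  1='c' goto c→2  ←P3
  2='cc' goto a→3  ←P4
  3='cca' goto b→4
  4='ccab' goto b→5
  5='ccabb' goto ·  ←P0
  6='a' goto c→7
  7='ac' goto ·  ←P1
  8='b' goto a→15 b→12 c→9
  9='bc' goto b→10
  10='bcb' goto b→11
  11='bcbb' goto ·  ←P2
  12='bb' goto a→13
  13='bba' goto a→14
  14='bbaa' goto ·  ←P5
  15='ba' goto a→16
  16='baa' goto ·  ←P6

Failure links (BFS by depth):
  n1('c'): parent n0 fail=0; on 'c' 0 → fail=0;  out {3}∪∅={3}
  n6('a'): parent n0 fail=0; on 'a' 0 → fail=0;  out ∅∪∅=∅
  n8('b'): parent n0 fail=0; on 'b' 0 → fail=0;  out ∅∪∅=∅
  n2('cc'): parent n1 fail=0; on 'c' 0 → fail=1;  out {4}∪{3}={3,4}
  n7('ac'): parent n6 fail=0; on 'c' 0 → fail=1;  out {1}∪{3}={1,3}
  n9('bc'): parent n8 fail=0; on 'c' 0 → fail=1;  out ∅∪{3}={3}
  n12('bb'): parent n8 fail=0; on 'b' 0 → fail=8;  out ∅∪∅=∅
  n15('ba'): parent n8 fail=0; on 'a' 0 → fail=6;  out ∅∪∅=∅
  n3('cca'): parent n2 fail=1; on 'a' 1→0 → fail=6;  out ∅∪∅=∅
  n10('bcb'): parent n9 fail=1; on 'b' 1→0 → fail=8;  out ∅∪∅=∅
  n13('bba'): parent n12 fail=8; on 'a' 8 → fail=15;  out ∅∪∅=∅
  n16('baa'): parent n15 fail=6; on 'a' 6→0 → fail=6;  out {6}∪∅={6}
  n4('ccab'): parent n3 fail=6; on 'b' 6→0 → fail=8;  out ∅∪∅=∅
  n11('bcbb'): parent n10 fail=8; on 'b' 8 → fail=12;  out {2}∪∅={2}
  n14('bbaa'): parent n13 fail=15; on 'a' 15 → fail=16;  out {5}∪{6}={5,6}
  n5('ccabb'): parent n4 fail=8; on 'b' 8 → fail=12;  out {0}∪∅={0}

Run:
i=0 'a': node 0→6
i=1 'a': node 6→6 ·f
i=2 'c': node 6→7  ** P1@[1:2],P3@[2:2]
i=3 'b': node 7→8 ·f
i=4 'b': node 8→12
i=5 'a': node 12→13
i=6 'a': node 13→14  ** P5@[3:6],P6@[4:6]
i=7 'a': node 14→6 ·f
i=8 'b': node 6→8 ·f
i=9 'c': node 8→9  ** P3@[9:9]
i=10 'b': node 9→10
i=11 'b': node 10→11  ** P2@[8:11]
i=12 'c': node 11→9 ·f  ** P3@[12:12]
i=13 'c': node 9→2 ·f  ** P3@[13:13],P4@[12:13]
i=14 'a': node 2→3
i=15 'b': node 3→4
i=16 'b': node 4→5  ** P0@[12:16]
i=17 'c': node 5→9 ·f  ** P3@[17:17]
i=18 'b': node 9→10
i=19 'a': node 10→15 ·f
i=20 'a': node 15→16  ** P6@[18:20]
i=21 'c': node 16→7 ·f  ** P1@[20:21],P3@[21:21]
i=22 'a': node 7→6 ·f
i=23 'c': node 6→7  ** P1@[22:23],P3@[23:23]
i=24 'c': node 7→2 ·f  ** P3@[24:24],P4@[23:24]
i=25 'b': node 2→8 ·f
i=26 'b': node 8→12
i=27 'a': node 12→13
i=28 'a': node 13→14  ** P5@[25:28],P6@[26:28]
i=29 'b': node 14→8 ·f
i=30 'c': node 8→9  ** P3@[30:30]
i=31 'b': node 9→10
i=32 'b': node 10→11  ** P2@[29:32]
i=33 'c': node 11→9 ·f  ** P3@[33:33]
i=34 'c': node 9→2 ·f  ** P3@[34:34],P4@[33:34]
i=35 'a': node 2→3
i=36 'b': node 3→4
i=37 'b': node 4→5  ** P0@[33:37]
i=38 'c': node 5→9 ·f  ** P3@[38:38]
i=39 'a': node 9→6 ·f
i=40 'c': node 6→7  ** P1@[39:40],P3@[40:40]

All matches (sorted): [[2,1],[2,3],[6,5],[6,6],[9,3],[11,2],[12,3],[13,3],[13,4],[16,0],[17,3],[20,6],[21,1],[21,3],[23,1],[23,3],[24,3],[24,4],[28,5],[28,6],[30,3],[32,2],[33,3],[34,3],[34,4],[37,0],[38,3],[40,1],[40,3]]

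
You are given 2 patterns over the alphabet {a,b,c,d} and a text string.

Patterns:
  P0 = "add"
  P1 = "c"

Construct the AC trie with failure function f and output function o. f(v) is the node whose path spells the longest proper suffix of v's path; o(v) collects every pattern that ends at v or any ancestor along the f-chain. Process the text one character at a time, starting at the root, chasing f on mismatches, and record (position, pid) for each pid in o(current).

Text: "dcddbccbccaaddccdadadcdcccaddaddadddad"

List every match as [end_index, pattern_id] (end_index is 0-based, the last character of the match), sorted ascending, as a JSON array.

Build:
Trie nodes:
  n0 'ε': a→1 c→4
  n1 'a': d→2
  n2 'ad': d→3
  n3 'add': ·  ←P0
  n4 'c': ·  ←P1

Failure links (BFS by depth):
  n1('a'): parent n0 fail=0; on 'a' 0 → fail=0;  out ∅∪∅=∅
  n4('c'): parent n0 fail=0; on 'c' 0 → fail=0;  out {1}∪∅={1}
  n2('ad'): parent n1 fail=0; on 'd' 0 → fail=0;  out ∅∪∅=∅
  n3('add'): parent n2 fail=0; on 'd' 0 → fail=0;  out {0}∪∅={0}

Scan:
i=0 'd': node 0→0
i=1 'c': node 0→4  ** P1@[1:1]
i=2 'd': node 4→0 ·f
i=3 'd': node 0→0
i=4 'b': node 0→0
i=5 'c': node 0→4  ** P1@[5:5]
i=6 'c': node 4→4 ·f  ** P1@[6:6]
i=7 'b': node 4→0 ·f
i=8 'c': node 0→4  ** P1@[8:8]
i=9 'c': node 4→4 ·f  ** P1@[9:9]
i=10 'a': node 4→1 ·f
i=11 'a': node 1→1 ·f
i=12 'd': node 1→2
i=13 'd': node 2→3  ** P0@[11:13]
i=14 'c': node 3→4 ·f  ** P1@[14:14]
i=15 'c': node 4→4 ·f  ** P1@[15:15]
i=16 'd': node 4→0 ·f
i=17 'a': node 0→1
i=18 'd': node 1→2
i=19 'a': node 2→1 ·f
i=20 'd': node 1→2
i=21 'c': node 2→4 ·f  ** P1@[21:21]
i=22 'd': node 4→0 ·f
i=23 'c': node 0→4  ** P1@[23:23]
i=24 'c': node 4→4 ·f  ** P1@[24:24]
i=25 'c': node 4→4 ·f  ** P1@[25:25]
i=26 'a': node 4→1 ·f
i=27 'd': node 1→2
i=28 'd': node 2→3  ** P0@[26:28]
i=29 'a': node 3→1 ·f
i=30 'd': node 1→2
i=31 'd': node 2→3  ** P0@[29:31]
i=32 'a': node 3→1 ·f
i=33 'd': node 1→2
i=34 'd': node 2→3  ** P0@[32:34]
i=35 'd': node 3→0 ·f
i=36 'a': node 0→1
i=37 'd': node 1→2

Matches: [[1,1],[5,1],[6,1],[8,1],[9,1],[13,0],[14,1],[15,1],[21,1],[23,1],[24,1],[25,1],[28,0],[31,0],[34,0]]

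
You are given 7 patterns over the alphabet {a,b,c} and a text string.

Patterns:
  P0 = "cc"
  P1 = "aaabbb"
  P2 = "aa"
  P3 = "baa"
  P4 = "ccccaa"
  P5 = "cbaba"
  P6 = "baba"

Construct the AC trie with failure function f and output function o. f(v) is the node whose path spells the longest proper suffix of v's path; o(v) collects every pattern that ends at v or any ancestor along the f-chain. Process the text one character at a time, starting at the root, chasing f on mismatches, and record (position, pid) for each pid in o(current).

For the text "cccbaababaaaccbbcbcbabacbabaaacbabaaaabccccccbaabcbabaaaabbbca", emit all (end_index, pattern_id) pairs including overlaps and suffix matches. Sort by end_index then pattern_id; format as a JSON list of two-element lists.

Build:
Trie (insert patterns):
  0='ε' goto a→3 b→9 c→1
  1='c' goto b→16 c→2
  2='cc' goto c→12  [P0 ends]
  3='a' goto a→4
  4='aa' goto a→5  [P2 ends]
  5='aaa' goto b→6
  6='aaab' goto b→7
  7='aaabb' goto b→8
  8='aaabbb' goto ·  [P1 ends]
  9='b' goto a→10
  10='ba' goto a→11 b→20
  11='baa' goto ·  [P3 ends]
  12='ccc' goto c→13
  13='cccc' goto a→14
  14='cccca' goto a→15
  15='ccccaa' goto ·  [P4 ends]
  16='cb' goto a→17
  17='cba' goto b→18
  18='cbab' goto a→19
  19='cbaba' goto ·  [P5 ends]
  20='bab' goto a→21
  21='baba' goto ·  [P6 ends]

BFS fail/out derivation:
  fail(1) 'c': from fail(0)=0 chase 'c': 0 ⇒ 0;  out=∅∪out(0)=∅
  fail(3) 'a': from fail(0)=0 chase 'a': 0 ⇒ 0;  out=∅∪out(0)=∅
  fail(9) 'b': from fail(0)=0 chase 'b': 0 ⇒ 0;  out=∅∪out(0)=∅
  fail(2) 'cc': from fail(1)=0 chase 'c': 0 ⇒ 1;  out={0}∪out(1)={0}
  fail(4) 'aa': from fail(3)=0 chase 'a': 0 ⇒ 3;  out={2}∪out(3)={2}
  fail(10) 'ba': from fail(9)=0 chase 'a': 0 ⇒ 3;  out=∅∪out(3)=∅
  fail(16) 'cb': from fail(1)=0 chase 'b': 0 ⇒ 9;  out=∅∪out(9)=∅
  fail(5) 'aaa': from fail(4)=3 chase 'a': 3 ⇒ 4;  out=∅∪out(4)={2}
  fail(11) 'baa': from fail(10)=3 chase 'a': 3 ⇒ 4;  out={3}∪out(4)={2,3}
  fail(12) 'ccc': from fail(2)=1 chase 'c': 1 ⇒ 2;  out=∅∪out(2)={0}
  fail(17) 'cba': from fail(16)=9 chase 'a': 9 ⇒ 10;  out=∅∪out(10)=∅
  fail(20) 'bab': from fail(10)=3 chase 'b': 3→0 ⇒ 9;  out=∅∪out(9)=∅
  fail(6) 'aaab': from fail(5)=4 chase 'b': 4→3→0 ⇒ 9;  out=∅∪out(9)=∅
  fail(13) 'cccc': from fail(12)=2 chase 'c': 2 ⇒ 12;  out=∅∪out(12)={0}
  fail(18) 'cbab': from fail(17)=10 chase 'b': 10 ⇒ 20;  out=∅∪out(20)=∅
  fail(21) 'baba': from fail(20)=9 chase 'a': 9 ⇒ 10;  out={6}∪out(10)={6}
  fail(7) 'aaabb': from fail(6)=9 chase 'b': 9→0 ⇒ 9;  out=∅∪out(9)=∅
  fail(14) 'cccca': from fail(13)=12 chase 'a': 12→2→1→0 ⇒ 3;  out=∅∪out(3)=∅
  fail(19) 'cbaba': from fail(18)=20 chase 'a': 20 ⇒ 21;  out={5}∪out(21)={5,6}
  fail(8) 'aaabbb': from fail(7)=9 chase 'b': 9→0 ⇒ 9;  out={1}∪out(9)={1}
  fail(15) 'ccccaa': from fail(14)=3 chase 'a': 3 ⇒ 4;  out={4}∪out(4)={2,4}

Run:
[0] read 'c'  n0⇒n1
[1] read 'c'  n1⇒n2  ** P0@[0:1]
[2] read 'c'  n2⇒n12  ** P0@[1:2]
[3] read 'b'  n12⇒n16 (via fail)
[4] read 'a'  n16⇒n17
[5] read 'a'  n17⇒n11 (via fail)  ** P2@[4:5],P3@[3:5]
[6] read 'b'  n11⇒n9 (via fail)
[7] read 'a'  n9⇒n10
[8] read 'b'  n10⇒n20
[9] read 'a'  n20⇒n21  ** P6@[6:9]
[10] read 'a'  n21⇒n11 (via fail)  ** P2@[9:10],P3@[8:10]
[11] read 'a'  n11⇒n5 (via fail)  ** P2@[10:11]
[12] read 'c'  n5⇒n1 (via fail)
[13] read 'c'  n1⇒n2  ** P0@[12:13]
[14] read 'b'  n2⇒n16 (via fail)
[15] read 'b'  n16⇒n9 (via fail)
[16] read 'c'  n9⇒n1 (via fail)
[17] read 'b'  n1⇒n16
[18] read 'c'  n16⇒n1 (via fail)
[19] read 'b'  n1⇒n16
[20] read 'a'  n16⇒n17
[21] read 'b'  n17⇒n18
[22] read 'a'  n18⇒n19  ** P5@[18:22],P6@[19:22]
[23] read 'c'  n19⇒n1 (via fail)
[24] read 'b'  n1⇒n16
[25] read 'a'  n16⇒n17
[26] read 'b'  n17⇒n18
[27] read 'a'  n18⇒n19  ** P5@[23:27],P6@[24:27]
[28] read 'a'  n19⇒n11 (via fail)  ** P2@[27:28],P3@[26:28]
[29] read 'a'  n11⇒n5 (via fail)  ** P2@[28:29]
[30] read 'c'  n5⇒n1 (via fail)
[31] read 'b'  n1⇒n16
[32] read 'a'  n16⇒n17
[33] read 'b'  n17⇒n18
[34] read 'a'  n18⇒n19  ** P5@[30:34],P6@[31:34]
[35] read 'a'  n19⇒n11 (via fail)  ** P2@[34:35],P3@[33:35]
[36] read 'a'  n11⇒n5 (via fail)  ** P2@[35:36]
[37] read 'a'  n5⇒n5 (via fail)  ** P2@[36:37]
[38] read 'b'  n5⇒n6
[39] read 'c'  n6⇒n1 (via fail)
[40] read 'c'  n1⇒n2  ** P0@[39:40]
[41] read 'c'  n2⇒n12  ** P0@[40:41]
[42] read 'c'  n12⇒n13  ** P0@[41:42]
[43] read 'c'  n13⇒n13 (via fail)  ** P0@[42:43]
[44] read 'c'  n13⇒n13 (via fail)  ** P0@[43:44]
[45] read 'b'  n13⇒n16 (via fail)
[46] read 'a'  n16⇒n17
[47] read 'a'  n17⇒n11 (via fail)  ** P2@[46:47],P3@[45:47]
[48] read 'b'  n11⇒n9 (via fail)
[49] read 'c'  n9⇒n1 (via fail)
[50] read 'b'  n1⇒n16
[51] read 'a'  n16⇒n17
[52] read 'b'  n17⇒n18
[53] read 'a'  n18⇒n19  ** P5@[49:53],P6@[50:53]
[54] read 'a'  n19⇒n11 (via fail)  ** P2@[53:54],P3@[52:54]
[55] read 'a'  n11⇒n5 (via fail)  ** P2@[54:55]
[56] read 'a'  n5⇒n5 (via fail)  ** P2@[55:56]
[57] read 'b'  n5⇒n6
[58] read 'b'  n6⇒n7
[59] read 'b'  n7⇒n8  ** P1@[54:59]
[60] read 'c'  n8⇒n1 (via fail)
[61] read 'a'  n1⇒n3 (via fail)

Result: [[1,0],[2,0],[5,2],[5,3],[9,6],[10,2],[10,3],[11,2],[13,0],[22,5],[22,6],[27,5],[27,6],[28,2],[28,3],[29,2],[34,5],[34,6],[35,2],[35,3],[36,2],[37,2],[40,0],[41,0],[42,0],[43,0],[44,0],[47,2],[47,3],[53,5],[53,6],[54,2],[54,3],[55,2],[56,2],[59,1]]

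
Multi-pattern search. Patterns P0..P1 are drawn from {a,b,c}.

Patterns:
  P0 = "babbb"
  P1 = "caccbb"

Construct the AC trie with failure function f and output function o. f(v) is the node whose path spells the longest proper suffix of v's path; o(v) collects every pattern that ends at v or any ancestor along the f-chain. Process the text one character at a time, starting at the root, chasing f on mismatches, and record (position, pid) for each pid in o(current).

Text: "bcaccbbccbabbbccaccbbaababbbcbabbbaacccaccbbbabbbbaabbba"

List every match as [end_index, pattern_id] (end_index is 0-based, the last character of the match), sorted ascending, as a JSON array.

Build automaton:
Trie nodes:
  n0 'ε': b→1 c→6
  n1 'b': a→2
  n2 'ba': b→3
  n3 'bab': b→4
  n4 'babb': b→5
  n5 'babbb': ·  ←P0
  n6 'c': a→7
  n7 'ca': c→8
  n8 'cac': c→9
  n9 'cacc': b→10
  n10 'caccb': b→11
  n11 'caccbb': ·  ←P1

Failure links (BFS by depth):
  n1('b'): parent n0 fail=0; on 'b' 0 → fail=0;  out ∅∪∅=∅
  n6('c'): parent n0 fail=0; on 'c' 0 → fail=0;  out ∅∪∅=∅
  n2('ba'): parent n1 fail=0; on 'a' 0 → fail=0;  out ∅∪∅=∅
  n7('ca'): parent n6 fail=0; on 'a' 0 → fail=0;  out ∅∪∅=∅
  n3('bab'): parent n2 fail=0; on 'b' 0 → fail=1;  out ∅∪∅=∅
  n8('cac'): parent n7 fail=0; on 'c' 0 → fail=6;  out ∅∪∅=∅
  n4('babb'): parent n3 fail=1; on 'b' 1→0 → fail=1;  out ∅∪∅=∅
  n9('cacc'): parent n8 fail=6; on 'c' 6→0 → fail=6;  out ∅∪∅=∅
  n5('babbb'): parent n4 fail=1; on 'b' 1→0 → fail=1;  out {0}∪∅={0}
  n10('caccb'): parent n9 fail=6; on 'b' 6→0 → fail=1;  out ∅∪∅=∅
  n11('caccbb'): parent n10 fail=1; on 'b' 1→0 → fail=1;  out {1}∪∅={1}

Text stream:
[0] read 'b'  n0⇒n1
[1] read 'c'  n1⇒n6 ·f
[2] read 'a'  n6⇒n7
[3] read 'c'  n7⇒n8
[4] read 'c'  n8⇒n9
[5] read 'b'  n9⇒n10
[6] read 'b'  n10⇒n11  → match P1@[1:6]
[7] read 'c'  n11⇒n6 ·f
[8] read 'c'  n6⇒n6 ·f
[9] read 'b'  n6⇒n1 ·f
[10] read 'a'  n1⇒n2
[11] read 'b'  n2⇒n3
[12] read 'b'  n3⇒n4
[13] read 'b'  n4⇒n5  → match P0@[9:13]
[14] read 'c'  n5⇒n6 ·f
[15] read 'c'  n6⇒n6 ·f
[16] read 'a'  n6⇒n7
[17] read 'c'  n7⇒n8
[18] read 'c'  n8⇒n9
[19] read 'b'  n9⇒n10
[20] read 'b'  n10⇒n11  → match P1@[15:20]
[21] read 'a'  n11⇒n2 ·f
[22] read 'a'  n2⇒n0 ·f
[23] read 'b'  n0⇒n1
[24] read 'a'  n1⇒n2
[25] read 'b'  n2⇒n3
[26] read 'b'  n3⇒n4
[27] read 'b'  n4⇒n5  → match P0@[23:27]
[28] read 'c'  n5⇒n6 ·f
[29] read 'b'  n6⇒n1 ·f
[30] read 'a'  n1⇒n2
[31] read 'b'  n2⇒n3
[32] read 'b'  n3⇒n4
[33] read 'b'  n4⇒n5  → match P0@[29:33]
[34] read 'a'  n5⇒n2 ·f
[35] read 'a'  n2⇒n0 ·f
[36] read 'c'  n0⇒n6
[37] read 'c'  n6⇒n6 ·f
[38] read 'c'  n6⇒n6 ·f
[39] read 'a'  n6⇒n7
[40] read 'c'  n7⇒n8
[41] read 'c'  n8⇒n9
[42] read 'b'  n9⇒n10
[43] read 'b'  n10⇒n11  → match P1@[38:43]
[44] read 'b'  n11⇒n1 ·f
[45] read 'a'  n1⇒n2
[46] read 'b'  n2⇒n3
[47] read 'b'  n3⇒n4
[48] read 'b'  n4⇒n5  → match P0@[44:48]
[49] read 'b'  n5⇒n1 ·f
[50] read 'a'  n1⇒n2
[51] read 'a'  n2⇒n0 ·f
[52] read 'b'  n0⇒n1
[53] read 'b'  n1⇒n1 ·f
[54] read 'b'  n1⇒n1 ·f
[55] read 'a'  n1⇒n2

Matches: [[6,1],[13,0],[20,1],[27,0],[33,0],[43,1],[48,0]]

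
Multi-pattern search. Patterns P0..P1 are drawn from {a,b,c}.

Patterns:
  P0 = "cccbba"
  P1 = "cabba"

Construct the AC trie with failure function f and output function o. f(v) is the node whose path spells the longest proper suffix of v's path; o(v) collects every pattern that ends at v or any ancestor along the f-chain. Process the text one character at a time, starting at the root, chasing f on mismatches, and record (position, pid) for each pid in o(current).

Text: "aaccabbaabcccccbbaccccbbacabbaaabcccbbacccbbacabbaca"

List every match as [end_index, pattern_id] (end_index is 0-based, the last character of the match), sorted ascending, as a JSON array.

Build automaton:
Trie nodes:
  0='ε' goto c→1
  1='c' goto a→7 c→2
  2='cc' goto c→3
  3='ccc' goto b→4
  4='cccb' goto b→5
  5='cccbb' goto a→6
  6='cccbba' goto ·  ←P0
  7='ca' goto b→8
  8='cab' goto b→9
  9='cabb' goto a→10
  10='cabba' goto ·  ←P1

Failure links (BFS by depth):
  fail(1) 'c': from fail(0)=0 chase 'c': 0 ⇒ 0;  out=∅∪out(0)=∅
  fail(2) 'cc': from fail(1)=0 chase 'c': 0 ⇒ 1;  out=∅∪out(1)=∅
  fail(7) 'ca': from fail(1)=0 chase 'a': 0 ⇒ 0;  out=∅∪out(0)=∅
  fail(3) 'ccc': from fail(2)=1 chase 'c': 1 ⇒ 2;  out=∅∪out(2)=∅
  fail(8) 'cab': from fail(7)=0 chase 'b': 0 ⇒ 0;  out=∅∪out(0)=∅
  fail(4) 'cccb': from fail(3)=2 chase 'b': 2→1→0 ⇒ 0;  out=∅∪out(0)=∅
  fail(9) 'cabb': from fail(8)=0 chase 'b': 0 ⇒ 0;  out=∅∪out(0)=∅
  fail(5) 'cccbb': from fail(4)=0 chase 'b': 0 ⇒ 0;  out=∅∪out(0)=∅
  fail(10) 'cabba': from fail(9)=0 chase 'a': 0 ⇒ 0;  out={1}∪out(0)={1}
  fail(6) 'cccbba': from fail(5)=0 chase 'a': 0 ⇒ 0;  out={0}∪out(0)={0}

Scan:
i=0 'a': node 0→0
i=1 'a': node 0→0
i=2 'c': node 0→1
i=3 'c': node 1→2
i=4 'a': node 2→7 ·f
i=5 'b': node 7→8
i=6 'b': node 8→9
i=7 'a': node 9→10  ** P1@[3:7]
i=8 'a': node 10→0 ·f
i=9 'b': node 0→0
i=10 'c': node 0→1
i=11 'c': node 1→2
i=12 'c': node 2→3
i=13 'c': node 3→3 ·f
i=14 'c': node 3→3 ·f
i=15 'b': node 3→4
i=16 'b': node 4→5
i=17 'a': node 5→6  ** P0@[12:17]
i=18 'c': node 6→1 ·f
i=19 'c': node 1→2
i=20 'c': node 2→3
i=21 'c': node 3→3 ·f
i=22 'b': node 3→4
i=23 'b': node 4→5
i=24 'a': node 5→6  ** P0@[19:24]
i=25 'c': node 6→1 ·f
i=26 'a': node 1→7
i=27 'b': node 7→8
i=28 'b': node 8→9
i=29 'a': node 9→10  ** P1@[25:29]
i=30 'a': node 10→0 ·f
i=31 'a': node 0→0
i=32 'b': node 0→0
i=33 'c': node 0→1
i=34 'c': node 1→2
i=35 'c': node 2→3
i=36 'b': node 3→4
i=37 'b': node 4→5
i=38 'a': node 5→6  ** P0@[33:38]
i=39 'c': node 6→1 ·f
i=40 'c': node 1→2
i=41 'c': node 2→3
i=42 'b': node 3→4
i=43 'b': node 4→5
i=44 'a': node 5→6  ** P0@[39:44]
i=45 'c': node 6→1 ·f
i=46 'a': node 1→7
i=47 'b': node 7→8
i=48 'b': node 8→9
i=49 'a': node 9→10  ** P1@[45:49]
i=50 'c': node 10→1 ·f
i=51 'a': node 1→7

Result: [[7,1],[17,0],[24,0],[29,1],[38,0],[44,0],[49,1]]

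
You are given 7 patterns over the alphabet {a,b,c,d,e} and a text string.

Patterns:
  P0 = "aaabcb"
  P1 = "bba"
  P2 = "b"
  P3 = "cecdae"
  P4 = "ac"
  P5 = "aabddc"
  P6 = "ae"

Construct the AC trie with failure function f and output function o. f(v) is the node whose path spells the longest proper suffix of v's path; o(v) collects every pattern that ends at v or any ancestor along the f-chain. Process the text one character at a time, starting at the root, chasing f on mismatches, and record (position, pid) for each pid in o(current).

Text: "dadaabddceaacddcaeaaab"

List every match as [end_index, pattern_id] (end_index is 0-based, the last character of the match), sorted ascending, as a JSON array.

Construct AC machine:
Trie (insert patterns):
  0='ε' goto a→1 b→7 c→10
  1='a' goto a→2 c→16 e→21
  2='aa' goto a→3 b→17
  3='aaa' goto b→4
  4='aaab' goto c→5
  5='aaabc' goto b→6
  6='aaabcb' goto ·  [P0 ends]
  7='b' goto b→8  [P2 ends]
  8='bb' goto a→9
  9='bba' goto ·  [P1 ends]
  10='c' goto e→11
  11='ce' goto c→12
  12='cec' goto d→13
  13='cecd' goto a→14
  14='cecda' goto e→15
  15='cecdae' goto ·  [P3 ends]
  16='ac' goto ·  [P4 ends]
  17='aab' goto d→18
  18='aabd' goto d→19
  19='aabdd' goto c→20
  20='aabddc' goto ·  [P5 ends]
  21='ae' goto ·  [P6 ends]

Failure links (BFS by depth):
  n1('a'): parent n0 fail=0; on 'a' 0 → fail=0;  out ∅∪∅=∅
  n7('b'): parent n0 fail=0; on 'b' 0 → fail=0;  out {2}∪∅={2}
  n10('c'): parent n0 fail=0; on 'c' 0 → fail=0;  out ∅∪∅=∅
  n2('aa'): parent n1 fail=0; on 'a' 0 → fail=1;  out ∅∪∅=∅
  n8('bb'): parent n7 fail=0; on 'b' 0 → fail=7;  out ∅∪{2}={2}
  n11('ce'): parent n10 fail=0; on 'e' 0 → fail=0;  out ∅∪∅=∅
  n16('ac'): parent n1 fail=0; on 'c' 0 → fail=10;  out {4}∪∅={4}
  n21('ae'): parent n1 fail=0; on 'e' 0 → fail=0;  out {6}∪∅={6}
  n3('aaa'): parent n2 fail=1; on 'a' 1 → fail=2;  out ∅∪∅=∅
  n9('bba'): parent n8 fail=7; on 'a' 7→0 → fail=1;  out {1}∪∅={1}
  n12('cec'): parent n11 fail=0; on 'c' 0 → fail=10;  out ∅∪∅=∅
  n17('aab'): parent n2 fail=1; on 'b' 1→0 → fail=7;  out ∅∪{2}={2}
  n4('aaab'): parent n3 fail=2; on 'b' 2 → fail=17;  out ∅∪{2}={2}
  n13('cecd'): parent n12 fail=10; on 'd' 10→0 → fail=0;  out ∅∪∅=∅
  n18('aabd'): parent n17 fail=7; on 'd' 7→0 → fail=0;  out ∅∪∅=∅
  n5('aaabc'): parent n4 fail=17; on 'c' 17→7→0 → fail=10;  out ∅∪∅=∅
  n14('cecda'): parent n13 fail=0; on 'a' 0 → fail=1;  out ∅∪∅=∅
  n19('aabdd'): parent n18 fail=0; on 'd' 0 → fail=0;  out ∅∪∅=∅
  n6('aaabcb'): parent n5 fail=10; on 'b' 10→0 → fail=7;  out {0}∪{2}={0,2}
  n15('cecdae'): parent n14 fail=1; on 'e' 1 → fail=21;  out {3}∪{6}={3,6}
  n20('aabddc'): parent n19 fail=0; on 'c' 0 → fail=10;  out {5}∪∅={5}

Run:
pos 0 'd': at 0
pos 1 'a': at 1
pos 2 'd': at 0 ·f
pos 3 'a': at 1
pos 4 'a': at 2
pos 5 'b': at 17  emit P2@[5:5]
pos 6 'd': at 18
pos 7 'd': at 19
pos 8 'c': at 20  emit P5@[3:8]
pos 9 'e': at 11 ·f
pos 10 'a': at 1 ·f
pos 11 'a': at 2
pos 12 'c': at 16 ·f  emit P4@[11:12]
pos 13 'd': at 0 ·f
pos 14 'd': at 0
pos 15 'c': at 10
pos 16 'a': at 1 ·f
pos 17 'e': at 21  emit P6@[16:17]
pos 18 'a': at 1 ·f
pos 19 'a': at 2
pos 20 'a': at 3
pos 21 'b': at 4  emit P2@[21:21]

All matches (sorted): [[5,2],[8,5],[12,4],[17,6],[21,2]]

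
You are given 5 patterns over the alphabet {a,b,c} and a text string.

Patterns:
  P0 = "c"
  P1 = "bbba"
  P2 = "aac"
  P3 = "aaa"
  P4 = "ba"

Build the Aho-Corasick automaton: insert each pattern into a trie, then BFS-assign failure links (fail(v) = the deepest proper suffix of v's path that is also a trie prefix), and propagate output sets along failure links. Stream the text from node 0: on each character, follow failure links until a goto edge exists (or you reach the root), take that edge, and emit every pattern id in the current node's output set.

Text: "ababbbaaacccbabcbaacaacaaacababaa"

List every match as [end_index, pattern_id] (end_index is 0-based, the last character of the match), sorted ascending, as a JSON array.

Construct AC machine:
Trie nodes:
  0='ε' goto a→6 b→2 c→1
  1='c' goto ·  ←P0
  2='b' goto a→10 b→3
  3='bb' goto b→4
  4='bbb' goto a→5
  5='bbba' goto ·  ←P1
  6='a' goto a→7
  7='aa' goto a→9 c→8
  8='aac' goto ·  ←P2
  9='aaa' goto ·  ←P3
  10='ba' goto ·  ←P4

Failure links (BFS by depth):
  n1('c'): parent n0 fail=0; on 'c' 0 → fail=0;  out {0}∪∅={0}
  n2('b'): parent n0 fail=0; on 'b' 0 → fail=0;  out ∅∪∅=∅
  n6('a'): parent n0 fail=0; on 'a' 0 → fail=0;  out ∅∪∅=∅
  n3('bb'): parent n2 fail=0; on 'b' 0 → fail=2;  out ∅∪∅=∅
  n7('aa'): parent n6 fail=0; on 'a' 0 → fail=6;  out ∅∪∅=∅
  n10('ba'): parent n2 fail=0; on 'a' 0 → fail=6;  out {4}∪∅={4}
  n4('bbb'): parent n3 fail=2; on 'b' 2 → fail=3;  out ∅∪∅=∅
  n8('aac'): parent n7 fail=6; on 'c' 6→0 → fail=1;  out {2}∪{0}={0,2}
  n9('aaa'): parent n7 fail=6; on 'a' 6 → fail=7;  out {3}∪∅={3}
  n5('bbba'): parent n4 fail=3; on 'a' 3→2 → fail=10;  out {1}∪{4}={1,4}

Text stream:
[0] read 'a'  n0⇒n6
[1] read 'b'  n6⇒n2 (fail-walked)
[2] read 'a'  n2⇒n10  → match P4@[1:2]
[3] read 'b'  n10⇒n2 (fail-walked)
[4] read 'b'  n2⇒n3
[5] read 'b'  n3⇒n4
[6] read 'a'  n4⇒n5  → match P1@[3:6],P4@[5:6]
[7] read 'a'  n5⇒n7 (fail-walked)
[8] read 'a'  n7⇒n9  → match P3@[6:8]
[9] read 'c'  n9⇒n8 (fail-walked)  → match P0@[9:9],P2@[7:9]
[10] read 'c'  n8⇒n1 (fail-walked)  → match P0@[10:10]
[11] read 'c'  n1⇒n1 (fail-walked)  → match P0@[11:11]
[12] read 'b'  n1⇒n2 (fail-walked)
[13] read 'a'  n2⇒n10  → match P4@[12:13]
[14] read 'b'  n10⇒n2 (fail-walked)
[15] read 'c'  n2⇒n1 (fail-walked)  → match P0@[15:15]
[16] read 'b'  n1⇒n2 (fail-walked)
[17] read 'a'  n2⇒n10  → match P4@[16:17]
[18] read 'a'  n10⇒n7 (fail-walked)
[19] read 'c'  n7⇒n8  → match P0@[19:19],P2@[17:19]
[20] read 'a'  n8⇒n6 (fail-walked)
[21] read 'a'  n6⇒n7
[22] read 'c'  n7⇒n8  → match P0@[22:22],P2@[20:22]
[23] read 'a'  n8⇒n6 (fail-walked)
[24] read 'a'  n6⇒n7
[25] read 'a'  n7⇒n9  → match P3@[23:25]
[26] read 'c'  n9⇒n8 (fail-walked)  → match P0@[26:26],P2@[24:26]
[27] read 'a'  n8⇒n6 (fail-walked)
[28] read 'b'  n6⇒n2 (fail-walked)
[29] read 'a'  n2⇒n10  → match P4@[28:29]
[30] read 'b'  n10⇒n2 (fail-walked)
[31] read 'a'  n2⇒n10  → match P4@[30:31]
[32] read 'a'  n10⇒n7 (fail-walked)

Result: [[2,4],[6,1],[6,4],[8,3],[9,0],[9,2],[10,0],[11,0],[13,4],[15,0],[17,4],[19,0],[19,2],[22,0],[22,2],[25,3],[26,0],[26,2],[29,4],[31,4]]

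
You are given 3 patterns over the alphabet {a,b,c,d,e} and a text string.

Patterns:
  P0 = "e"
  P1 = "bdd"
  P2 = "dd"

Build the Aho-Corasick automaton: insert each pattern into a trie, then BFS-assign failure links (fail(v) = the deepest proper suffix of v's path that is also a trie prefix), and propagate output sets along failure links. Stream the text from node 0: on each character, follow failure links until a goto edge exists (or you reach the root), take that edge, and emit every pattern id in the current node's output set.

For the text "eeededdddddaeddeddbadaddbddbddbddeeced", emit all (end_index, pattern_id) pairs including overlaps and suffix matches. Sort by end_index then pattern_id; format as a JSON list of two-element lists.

Construct AC machine:
Trie (insert patterns):
  n0 'ε': b→2 d→5 e→1
  n1 'e': ·  ←P0
  n2 'b': d→3
  n3 'bd': d→4
  n4 'bdd': ·  ←P1
  n5 'd': d→6
  n6 'dd': ·  ←P2

BFS fail/out derivation:
  n1('e'): parent n0 fail=0; on 'e' 0 → fail=0;  out {0}∪∅={0}
  n2('b'): parent n0 fail=0; on 'b' 0 → fail=0;  out ∅∪∅=∅
  n5('d'): parent n0 fail=0; on 'd' 0 → fail=0;  out ∅∪∅=∅
  n3('bd'): parent n2 fail=0; on 'd' 0 → fail=5;  out ∅∪∅=∅
  n6('dd'): parent n5 fail=0; on 'd' 0 → fail=5;  out {2}∪∅={2}
  n4('bdd'): parent n3 fail=5; on 'd' 5 → fail=6;  out {1}∪{2}={1,2}

Scan:
pos 0 'e': at 1  → match P0@[0:0]
pos 1 'e': at 1 (fail-walked)  → match P0@[1:1]
pos 2 'e': at 1 (fail-walked)  → match P0@[2:2]
pos 3 'd': at 5 (fail-walked)
pos 4 'e': at 1 (fail-walked)  → match P0@[4:4]
pos 5 'd': at 5 (fail-walked)
pos 6 'd': at 6  → match P2@[5:6]
pos 7 'd': at 6 (fail-walked)  → match P2@[6:7]
pos 8 'd': at 6 (fail-walked)  → match P2@[7:8]
pos 9 'd': at 6 (fail-walked)  → match P2@[8:9]
pos 10 'd': at 6 (fail-walked)  → match P2@[9:10]
pos 11 'a': at 0 (fail-walked)
pos 12 'e': at 1  → match P0@[12:12]
pos 13 'd': at 5 (fail-walked)
pos 14 'd': at 6  → match P2@[13:14]
pos 15 'e': at 1 (fail-walked)  → match P0@[15:15]
pos 16 'd': at 5 (fail-walked)
pos 17 'd': at 6  → match P2@[16:17]
pos 18 'b': at 2 (fail-walked)
pos 19 'a': at 0 (fail-walked)
pos 20 'd': at 5
pos 21 'a': at 0 (fail-walked)
pos 22 'd': at 5
pos 23 'd': at 6  → match P2@[22:23]
pos 24 'b': at 2 (fail-walked)
pos 25 'd': at 3
pos 26 'd': at 4  → match P1@[24:26],P2@[25:26]
pos 27 'b': at 2 (fail-walked)
pos 28 'd': at 3
pos 29 'd': at 4  → match P1@[27:29],P2@[28:29]
pos 30 'b': at 2 (fail-walked)
pos 31 'd': at 3
pos 32 'd': at 4  → match P1@[30:32],P2@[31:32]
pos 33 'e': at 1 (fail-walked)  → match P0@[33:33]
pos 34 'e': at 1 (fail-walked)  → match P0@[34:34]
pos 35 'c': at 0 (fail-walked)
pos 36 'e': at 1  → match P0@[36:36]
pos 37 'd': at 5 (fail-walked)

All matches (sorted): [[0,0],[1,0],[2,0],[4,0],[6,2],[7,2],[8,2],[9,2],[10,2],[12,0],[14,2],[15,0],[17,2],[23,2],[26,1],[26,2],[29,1],[29,2],[32,1],[32,2],[33,0],[34,0],[36,0]]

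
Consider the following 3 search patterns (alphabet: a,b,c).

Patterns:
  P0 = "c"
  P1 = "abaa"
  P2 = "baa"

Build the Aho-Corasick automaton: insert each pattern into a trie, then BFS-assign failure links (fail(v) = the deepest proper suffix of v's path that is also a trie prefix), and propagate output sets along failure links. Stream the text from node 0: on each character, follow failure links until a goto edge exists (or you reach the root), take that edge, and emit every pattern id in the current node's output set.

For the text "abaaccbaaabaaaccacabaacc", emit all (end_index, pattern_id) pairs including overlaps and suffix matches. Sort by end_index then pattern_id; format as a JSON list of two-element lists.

Build automaton:
Trie nodes:
  n0 'ε': a→2 b→6 c→1
  n1 'c': ·  [P0 ends]
  n2 'a': b→3
  n3 'ab': a→4
  n4 'aba': a→5
  n5 'abaa': ·  [P1 ends]
  n6 'b': a→7
  n7 'ba': a→8
  n8 'baa': ·  [P2 ends]

Failure links (BFS by depth):
  n1('c'): parent n0 fail=0; on 'c' 0 → fail=0;  out {0}∪∅={0}
  n2('a'): parent n0 fail=0; on 'a' 0 → fail=0;  out ∅∪∅=∅
  n6('b'): parent n0 fail=0; on 'b' 0 → fail=0;  out ∅∪∅=∅
  n3('ab'): parent n2 fail=0; on 'b' 0 → fail=6;  out ∅∪∅=∅
  n7('ba'): parent n6 fail=0; on 'a' 0 → fail=2;  out ∅∪∅=∅
  n4('aba'): parent n3 fail=6; on 'a' 6 → fail=7;  out ∅∪∅=∅
  n8('baa'): parent n7 fail=2; on 'a' 2→0 → fail=2;  out {2}∪∅={2}
  n5('abaa'): parent n4 fail=7; on 'a' 7 → fail=8;  out {1}∪{2}={1,2}

Scan:
[0] read 'a'  n0⇒n2
[1] read 'b'  n2⇒n3
[2] read 'a'  n3⇒n4
[3] read 'a'  n4⇒n5  → match P1@[0:3],P2@[1:3]
[4] read 'c'  n5⇒n1 (fail-walked)  → match P0@[4:4]
[5] read 'c'  n1⇒n1 (fail-walked)  → match P0@[5:5]
[6] read 'b'  n1⇒n6 (fail-walked)
[7] read 'a'  n6⇒n7
[8] read 'a'  n7⇒n8  → match P2@[6:8]
[9] read 'a'  n8⇒n2 (fail-walked)
[10] read 'b'  n2⇒n3
[11] read 'a'  n3⇒n4
[12] read 'a'  n4⇒n5  → match P1@[9:12],P2@[10:12]
[13] read 'a'  n5⇒n2 (fail-walked)
[14] read 'c'  n2⇒n1 (fail-walked)  → match P0@[14:14]
[15] read 'c'  n1⇒n1 (fail-walked)  → match P0@[15:15]
[16] read 'a'  n1⇒n2 (fail-walked)
[17] read 'c'  n2⇒n1 (fail-walked)  → match P0@[17:17]
[18] read 'a'  n1⇒n2 (fail-walked)
[19] read 'b'  n2⇒n3
[20] read 'a'  n3⇒n4
[21] read 'a'  n4⇒n5  → match P1@[18:21],P2@[19:21]
[22] read 'c'  n5⇒n1 (fail-walked)  → match P0@[22:22]
[23] read 'c'  n1⇒n1 (fail-walked)  → match P0@[23:23]

Result: [[3,1],[3,2],[4,0],[5,0],[8,2],[12,1],[12,2],[14,0],[15,0],[17,0],[21,1],[21,2],[22,0],[23,0]]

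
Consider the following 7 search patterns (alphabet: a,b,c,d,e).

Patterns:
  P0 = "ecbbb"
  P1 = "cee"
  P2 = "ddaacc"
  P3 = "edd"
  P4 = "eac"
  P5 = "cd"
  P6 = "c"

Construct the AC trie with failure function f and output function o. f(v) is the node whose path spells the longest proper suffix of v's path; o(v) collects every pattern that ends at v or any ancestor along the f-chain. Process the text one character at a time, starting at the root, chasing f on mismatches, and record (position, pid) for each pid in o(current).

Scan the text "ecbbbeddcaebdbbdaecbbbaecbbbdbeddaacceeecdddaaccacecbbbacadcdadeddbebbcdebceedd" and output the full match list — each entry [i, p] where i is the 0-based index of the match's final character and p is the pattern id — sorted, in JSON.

Build automaton:
Trie nodes:
  0='ε' goto c→6 d→9 e→1
  1='e' goto a→17 c→2 d→15
  2='ec' goto b→3
  3='ecb' goto b→4
  4='ecbb' goto b→5
  5='ecbbb' goto ·  [P0 ends]
  6='c' goto d→19 e→7  [P6 ends]
  7='ce' goto e→8
  8='cee' goto ·  [P1 ends]
  9='d' goto d→10
  10='dd' goto a→11
  11='dda' goto a→12
  12='ddaa' goto c→13
  13='ddaac' goto c→14
  14='ddaacc' goto ·  [P2 ends]
  15='ed' goto d→16
  16='edd' goto ·  [P3 ends]
  17='ea' goto c→18
  18='eac' goto ·  [P4 ends]
  19='cd' goto ·  [P5 ends]

BFS fail/out derivation:
  fail(1) 'e': from fail(0)=0 chase 'e': 0 ⇒ 0;  out=∅∪out(0)=∅
  fail(6) 'c': from fail(0)=0 chase 'c': 0 ⇒ 0;  out={6}∪out(0)={6}
  fail(9) 'd': from fail(0)=0 chase 'd': 0 ⇒ 0;  out=∅∪out(0)=∅
  fail(2) 'ec': from fail(1)=0 chase 'c': 0 ⇒ 6;  out=∅∪out(6)={6}
  fail(7) 'ce': from fail(6)=0 chase 'e': 0 ⇒ 1;  out=∅∪out(1)=∅
  fail(10) 'dd': from fail(9)=0 chase 'd': 0 ⇒ 9;  out=∅∪out(9)=∅
  fail(15) 'ed': from fail(1)=0 chase 'd': 0 ⇒ 9;  out=∅∪out(9)=∅
  fail(17) 'ea': from fail(1)=0 chase 'a': 0 ⇒ 0;  out=∅∪out(0)=∅
  fail(19) 'cd': from fail(6)=0 chase 'd': 0 ⇒ 9;  out={5}∪out(9)={5}
  fail(3) 'ecb': from fail(2)=6 chase 'b': 6→0 ⇒ 0;  out=∅∪out(0)=∅
  fail(8) 'cee': from fail(7)=1 chase 'e': 1→0 ⇒ 1;  out={1}∪out(1)={1}
  fail(11) 'dda': from fail(10)=9 chase 'a': 9→0 ⇒ 0;  out=∅∪out(0)=∅
  fail(16) 'edd': from fail(15)=9 chase 'd': 9 ⇒ 10;  out={3}∪out(10)={3}
  fail(18) 'eac': from fail(17)=0 chase 'c': 0 ⇒ 6;  out={4}∪out(6)={4,6}
  fail(4) 'ecbb': from fail(3)=0 chase 'b': 0 ⇒ 0;  out=∅∪out(0)=∅
  fail(12) 'ddaa': from fail(11)=0 chase 'a': 0 ⇒ 0;  out=∅∪out(0)=∅
  fail(5) 'ecbbb': from fail(4)=0 chase 'b': 0 ⇒ 0;  out={0}∪out(0)={0}
  fail(13) 'ddaac': from fail(12)=0 chase 'c': 0 ⇒ 6;  out=∅∪out(6)={6}
  fail(14) 'ddaacc': from fail(13)=6 chase 'c': 6→0 ⇒ 6;  out={2}∪out(6)={2,6}

Run:
pos 0 'e': at 1
pos 1 'c': at 2  → match P6@[1:1]
pos 2 'b': at 3
pos 3 'b': at 4
pos 4 'b': at 5  → match P0@[0:4]
pos 5 'e': at 1 ·f
pos 6 'd': at 15
pos 7 'd': at 16  → match P3@[5:7]
pos 8 'c': at 6 ·f  → match P6@[8:8]
pos 9 'a': at 0 ·f
pos 10 'e': at 1
pos 11 'b': at 0 ·f
pos 12 'd': at 9
pos 13 'b': at 0 ·f
pos 14 'b': at 0
pos 15 'd': at 9
pos 16 'a': at 0 ·f
pos 17 'e': at 1
pos 18 'c': at 2  → match P6@[18:18]
pos 19 'b': at 3
pos 20 'b': at 4
pos 21 'b': at 5  → match P0@[17:21]
pos 22 'a': at 0 ·f
pos 23 'e': at 1
pos 24 'c': at 2  → match P6@[24:24]
pos 25 'b': at 3
pos 26 'b': at 4
pos 27 'b': at 5  → match P0@[23:27]
pos 28 'd': at 9 ·f
pos 29 'b': at 0 ·f
pos 30 'e': at 1
pos 31 'd': at 15
pos 32 'd': at 16  → match P3@[30:32]
pos 33 'a': at 11 ·f
pos 34 'a': at 12
pos 35 'c': at 13  → match P6@[35:35]
pos 36 'c': at 14  → match P2@[31:36],P6@[36:36]
pos 37 'e': at 7 ·f
pos 38 'e': at 8  → match P1@[36:38]
pos 39 'e': at 1 ·f
pos 40 'c': at 2  → match P6@[40:40]
pos 41 'd': at 19 ·f  → match P5@[40:41]
pos 42 'd': at 10 ·f
pos 43 'd': at 10 ·f
pos 44 'a': at 11
pos 45 'a': at 12
pos 46 'c': at 13  → match P6@[46:46]
pos 47 'c': at 14  → match P2@[42:47],P6@[47:47]
pos 48 'a': at 0 ·f
pos 49 'c': at 6  → match P6@[49:49]
pos 50 'e': at 7
pos 51 'c': at 2 ·f  → match P6@[51:51]
pos 52 'b': at 3
pos 53 'b': at 4
pos 54 'b': at 5  → match P0@[50:54]
pos 55 'a': at 0 ·f
pos 56 'c': at 6  → match P6@[56:56]
pos 57 'a': at 0 ·f
pos 58 'd': at 9
pos 59 'c': at 6 ·f  → match P6@[59:59]
pos 60 'd': at 19  → match P5@[59:60]
pos 61 'a': at 0 ·f
pos 62 'd': at 9
pos 63 'e': at 1 ·f
pos 64 'd': at 15
pos 65 'd': at 16  → match P3@[63:65]
pos 66 'b': at 0 ·f
pos 67 'e': at 1
pos 68 'b': at 0 ·f
pos 69 'b': at 0
pos 70 'c': at 6  → match P6@[70:70]
pos 71 'd': at 19  → match P5@[70:71]
pos 72 'e': at 1 ·f
pos 73 'b': at 0 ·f
pos 74 'c': at 6  → match P6@[74:74]
pos 75 'e': at 7
pos 76 'e': at 8  → match P1@[74:76]
pos 77 'd': at 15 ·f
pos 78 'd': at 16  → match P3@[76:78]

Result: [[1,6],[4,0],[7,3],[8,6],[18,6],[21,0],[24,6],[27,0],[32,3],[35,6],[36,2],[36,6],[38,1],[40,6],[41,5],[46,6],[47,2],[47,6],[49,6],[51,6],[54,0],[56,6],[59,6],[60,5],[65,3],[70,6],[71,5],[74,6],[76,1],[78,3]]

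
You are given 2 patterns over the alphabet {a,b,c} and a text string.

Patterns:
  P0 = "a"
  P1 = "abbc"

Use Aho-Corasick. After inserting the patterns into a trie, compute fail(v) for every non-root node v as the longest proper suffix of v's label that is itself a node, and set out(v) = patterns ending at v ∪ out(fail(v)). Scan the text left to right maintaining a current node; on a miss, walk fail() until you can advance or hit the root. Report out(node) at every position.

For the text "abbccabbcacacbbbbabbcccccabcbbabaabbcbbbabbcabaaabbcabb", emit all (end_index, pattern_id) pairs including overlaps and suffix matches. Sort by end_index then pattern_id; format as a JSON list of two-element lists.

Build automaton:
Trie (insert patterns):
  n0 'ε': a→1
  n1 'a': b→2  ←P0
  n2 'ab': b→3
  n3 'abb': c→4
  n4 'abbc': ·  ←P1

Failure links (BFS by depth):
  n1('a'): parent n0 fail=0; on 'a' 0 → fail=0;  out {0}∪∅={0}
  n2('ab'): parent n1 fail=0; on 'b' 0 → fail=0;  out ∅∪∅=∅
  n3('abb'): parent n2 fail=0; on 'b' 0 → fail=0;  out ∅∪∅=∅
  n4('abbc'): parent n3 fail=0; on 'c' 0 → fail=0;  out {1}∪∅={1}

Scan:
pos 0 'a': at 1  → match P0@[0:0]
pos 1 'b': at 2
pos 2 'b': at 3
pos 3 'c': at 4  → match P1@[0:3]
pos 4 'c': at 0 (via fail)
pos 5 'a': at 1  → match P0@[5:5]
pos 6 'b': at 2
pos 7 'b': at 3
pos 8 'c': at 4  → match P1@[5:8]
pos 9 'a': at 1 (via fail)  → match P0@[9:9]
pos 10 'c': at 0 (via fail)
pos 11 'a': at 1  → match P0@[11:11]
pos 12 'c': at 0 (via fail)
pos 13 'b': at 0
pos 14 'b': at 0
pos 15 'b': at 0
pos 16 'b': at 0
pos 17 'a': at 1  → match P0@[17:17]
pos 18 'b': at 2
pos 19 'b': at 3
pos 20 'c': at 4  → match P1@[17:20]
pos 21 'c': at 0 (via fail)
pos 22 'c': at 0
pos 23 'c': at 0
pos 24 'c': at 0
pos 25 'a': at 1  → match P0@[25:25]
pos 26 'b': at 2
pos 27 'c': at 0 (via fail)
pos 28 'b': at 0
pos 29 'b': at 0
pos 30 'a': at 1  → match P0@[30:30]
pos 31 'b': at 2
pos 32 'a': at 1 (via fail)  → match P0@[32:32]
pos 33 'a': at 1 (via fail)  → match P0@[33:33]
pos 34 'b': at 2
pos 35 'b': at 3
pos 36 'c': at 4  → match P1@[33:36]
pos 37 'b': at 0 (via fail)
pos 38 'b': at 0
pos 39 'b': at 0
pos 40 'a': at 1  → match P0@[40:40]
pos 41 'b': at 2
pos 42 'b': at 3
pos 43 'c': at 4  → match P1@[40:43]
pos 44 'a': at 1 (via fail)  → match P0@[44:44]
pos 45 'b': at 2
pos 46 'a': at 1 (via fail)  → match P0@[46:46]
pos 47 'a': at 1 (via fail)  → match P0@[47:47]
pos 48 'a': at 1 (via fail)  → match P0@[48:48]
pos 49 'b': at 2
pos 50 'b': at 3
pos 51 'c': at 4  → match P1@[48:51]
pos 52 'a': at 1 (via fail)  → match P0@[52:52]
pos 53 'b': at 2
pos 54 'b': at 3

Result: [[0,0],[3,1],[5,0],[8,1],[9,0],[11,0],[17,0],[20,1],[25,0],[30,0],[32,0],[33,0],[36,1],[40,0],[43,1],[44,0],[46,0],[47,0],[48,0],[51,1],[52,0]]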